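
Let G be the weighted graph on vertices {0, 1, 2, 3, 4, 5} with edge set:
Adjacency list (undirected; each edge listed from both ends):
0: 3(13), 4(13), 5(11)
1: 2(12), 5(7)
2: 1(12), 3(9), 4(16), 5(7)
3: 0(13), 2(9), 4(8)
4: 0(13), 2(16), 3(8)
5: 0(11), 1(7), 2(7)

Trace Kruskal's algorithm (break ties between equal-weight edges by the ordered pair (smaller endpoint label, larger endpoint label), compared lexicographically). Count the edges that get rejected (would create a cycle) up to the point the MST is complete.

0

Kruskal: consider edges lightest-first.
1—5 (7): add. Components now {0} {1,5} {2} {3} {4}
2—5 (7): add. Components now {0} {1,2,5} {3} {4}
3—4 (8): add. Components now {0} {1,2,5} {3,4}
2—3 (9): add. Components now {0} {1,2,3,4,5}
0—5 (11): add. Components now {0,1,2,3,4,5}
Edges rejected before the tree was complete: 0.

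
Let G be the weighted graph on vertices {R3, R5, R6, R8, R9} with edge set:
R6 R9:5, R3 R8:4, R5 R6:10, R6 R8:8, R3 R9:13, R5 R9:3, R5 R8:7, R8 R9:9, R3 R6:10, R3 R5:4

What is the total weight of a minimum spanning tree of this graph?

16

Prim's algorithm from R3:
Step 1: cheapest edge leaving the tree is R3 R5 (4); add R5.
Step 2: cheapest edge leaving the tree is R5 R9 (3); add R9.
Step 3: cheapest edge leaving the tree is R3 R8 (4); add R8.
Step 4: cheapest edge leaving the tree is R6 R9 (5); add R6.
MST edges: R3 R5, R5 R9, R3 R8, R6 R9; total weight 4+3+4+5 = 16.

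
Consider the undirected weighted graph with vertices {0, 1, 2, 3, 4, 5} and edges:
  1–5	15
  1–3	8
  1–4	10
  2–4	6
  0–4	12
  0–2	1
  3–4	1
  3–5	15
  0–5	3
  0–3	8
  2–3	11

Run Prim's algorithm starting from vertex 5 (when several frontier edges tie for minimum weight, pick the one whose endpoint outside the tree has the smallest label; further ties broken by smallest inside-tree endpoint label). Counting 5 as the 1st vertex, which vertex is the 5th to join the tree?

Prim, starting at 5.
Step 1: frontier [0–5 3, 1–5 15, 3–5 15] → take 0–5 (3); add 0.
Step 2: frontier [0–2 1, 0–3 8, 0–4 12, 1–5 15, 3–5 15] → take 0–2 (1); add 2.
Step 3: frontier [0–3 8, 0–4 12, 2–4 6, 2–3 11, 1–5 15, 3–5 15] → take 2–4 (6); add 4.
Step 4: frontier [0–3 8, 2–3 11, 3–4 1, 1–4 10, 1–5 15, 3–5 15] → take 3–4 (1); add 3.
Step 5: frontier [1–3 8, 1–4 10, 1–5 15] → take 1–3 (8); add 1.
Vertex order: 5, 0, 2, 4, 3, 1. The 5th vertex is 3.

3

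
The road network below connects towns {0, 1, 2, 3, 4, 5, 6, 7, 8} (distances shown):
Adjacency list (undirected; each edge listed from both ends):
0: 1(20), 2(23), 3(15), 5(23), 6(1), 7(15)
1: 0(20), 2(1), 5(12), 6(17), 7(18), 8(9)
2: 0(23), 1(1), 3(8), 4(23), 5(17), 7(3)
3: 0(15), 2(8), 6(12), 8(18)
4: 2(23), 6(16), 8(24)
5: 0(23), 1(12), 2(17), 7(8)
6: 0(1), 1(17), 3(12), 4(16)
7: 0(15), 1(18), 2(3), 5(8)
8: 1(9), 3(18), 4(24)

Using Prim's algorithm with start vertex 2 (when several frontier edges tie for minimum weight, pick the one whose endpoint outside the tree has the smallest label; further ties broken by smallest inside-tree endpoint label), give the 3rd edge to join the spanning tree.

2-3

Prim, starting at 2.
Step 1: cheapest edge leaving the tree is 1-2 (1); add 1.
Step 2: cheapest edge leaving the tree is 2-7 (3); add 7.
Step 3: cheapest edge leaving the tree is 2-3 (8); add 3.
Step 4: cheapest edge leaving the tree is 5-7 (8); add 5.
Step 5: cheapest edge leaving the tree is 1-8 (9); add 8.
Step 6: cheapest edge leaving the tree is 3-6 (12); add 6.
Step 7: cheapest edge leaving the tree is 0-6 (1); add 0.
Step 8: cheapest edge leaving the tree is 4-6 (16); add 4.
The 3rd edge added is 2-3.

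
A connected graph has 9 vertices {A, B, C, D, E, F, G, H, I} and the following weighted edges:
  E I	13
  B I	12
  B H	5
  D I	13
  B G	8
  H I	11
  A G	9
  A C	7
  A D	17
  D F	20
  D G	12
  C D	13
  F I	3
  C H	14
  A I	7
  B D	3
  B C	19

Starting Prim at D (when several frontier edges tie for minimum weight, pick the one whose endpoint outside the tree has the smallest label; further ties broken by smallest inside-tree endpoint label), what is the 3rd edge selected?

Prim's algorithm from D:
Step 1: cheapest edge leaving the tree is B D (3); add B.
Step 2: cheapest edge leaving the tree is B H (5); add H.
Step 3: cheapest edge leaving the tree is B G (8); add G.
Step 4: cheapest edge leaving the tree is A G (9); add A.
Step 5: cheapest edge leaving the tree is A C (7); add C.
Step 6: cheapest edge leaving the tree is A I (7); add I.
Step 7: cheapest edge leaving the tree is F I (3); add F.
Step 8: cheapest edge leaving the tree is E I (13); add E.
The 3rd edge added is B G.

B-G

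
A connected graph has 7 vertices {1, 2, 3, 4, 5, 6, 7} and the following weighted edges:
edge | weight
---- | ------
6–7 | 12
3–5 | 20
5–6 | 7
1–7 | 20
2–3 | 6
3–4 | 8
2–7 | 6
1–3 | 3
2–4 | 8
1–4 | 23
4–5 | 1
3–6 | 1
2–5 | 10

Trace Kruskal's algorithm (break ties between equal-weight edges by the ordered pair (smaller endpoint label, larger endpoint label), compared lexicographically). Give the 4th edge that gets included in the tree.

Kruskal: consider edges lightest-first.
3–6 (1): add. Components now {1} {2} {3,6} {4} {5} {7}
4–5 (1): add. Components now {1} {2} {3,6} {4,5} {7}
1–3 (3): add. Components now {1,3,6} {2} {4,5} {7}
2–3 (6): add. Components now {1,2,3,6} {4,5} {7}
2–7 (6): add. Components now {1,2,3,6,7} {4,5}
5–6 (7): add. Components now {1,2,3,4,5,6,7}
The 4th edge added is 2–3.

2-3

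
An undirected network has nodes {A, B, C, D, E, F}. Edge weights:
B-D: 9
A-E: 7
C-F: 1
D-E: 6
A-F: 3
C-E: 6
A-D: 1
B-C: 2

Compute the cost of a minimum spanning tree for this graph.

Kruskal: consider edges lightest-first.
A-D (1): add — endpoints in different components.
C-F (1): add — endpoints in different components.
B-C (2): add — endpoints in different components.
A-F (3): add — endpoints in different components.
C-E (6): add — endpoints in different components.
MST edges: A-D, C-F, B-C, A-F, C-E; total weight 1+1+2+3+6 = 13.

13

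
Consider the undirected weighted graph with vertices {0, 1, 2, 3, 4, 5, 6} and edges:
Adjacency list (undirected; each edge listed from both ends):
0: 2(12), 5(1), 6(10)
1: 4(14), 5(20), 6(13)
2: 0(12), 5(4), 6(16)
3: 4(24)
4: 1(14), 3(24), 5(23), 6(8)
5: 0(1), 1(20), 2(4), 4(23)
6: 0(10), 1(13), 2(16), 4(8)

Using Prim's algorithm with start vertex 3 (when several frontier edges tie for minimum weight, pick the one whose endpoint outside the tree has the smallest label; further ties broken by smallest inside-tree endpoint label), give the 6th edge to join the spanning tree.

1-6

Prim's algorithm from 3:
Step 1: cheapest edge leaving the tree is 3–4 (24); add 4.
Step 2: cheapest edge leaving the tree is 4–6 (8); add 6.
Step 3: cheapest edge leaving the tree is 0–6 (10); add 0.
Step 4: cheapest edge leaving the tree is 0–5 (1); add 5.
Step 5: cheapest edge leaving the tree is 2–5 (4); add 2.
Step 6: cheapest edge leaving the tree is 1–6 (13); add 1.
The 6th edge added is 1–6.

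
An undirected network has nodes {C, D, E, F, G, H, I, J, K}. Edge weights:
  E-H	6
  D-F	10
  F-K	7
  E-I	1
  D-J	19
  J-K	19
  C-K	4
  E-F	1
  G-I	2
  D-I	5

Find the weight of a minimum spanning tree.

45

Prim, starting at G.
Step 1: cheapest edge leaving the tree is G-I (2); add I.
Step 2: cheapest edge leaving the tree is E-I (1); add E.
Step 3: cheapest edge leaving the tree is E-F (1); add F.
Step 4: cheapest edge leaving the tree is D-I (5); add D.
Step 5: cheapest edge leaving the tree is E-H (6); add H.
Step 6: cheapest edge leaving the tree is F-K (7); add K.
Step 7: cheapest edge leaving the tree is C-K (4); add C.
Step 8: cheapest edge leaving the tree is D-J (19); add J.
MST edges: G-I, E-I, E-F, D-I, E-H, F-K, C-K, D-J; total weight 2+1+1+5+6+7+4+19 = 45.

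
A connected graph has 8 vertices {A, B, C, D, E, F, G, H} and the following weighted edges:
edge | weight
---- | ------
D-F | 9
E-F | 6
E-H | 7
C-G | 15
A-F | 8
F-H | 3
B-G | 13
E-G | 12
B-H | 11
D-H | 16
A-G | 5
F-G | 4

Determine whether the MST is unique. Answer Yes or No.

Sort edges by weight, then run Kruskal:
F-H (3): add — endpoints in different components.
F-G (4): add — endpoints in different components.
A-G (5): add — endpoints in different components.
E-F (6): add — endpoints in different components.
E-H (7): skip — E and H already connected.
A-F (8): skip — A and F already connected.
D-F (9): add — endpoints in different components.
B-H (11): add — endpoints in different components.
E-G (12): skip — E and G already connected.
B-G (13): skip — B and G already connected.
C-G (15): add — endpoints in different components.
Every non-tree edge has weight strictly greater than the heaviest edge on the tree path between its endpoints, so the MST is unique.

Yes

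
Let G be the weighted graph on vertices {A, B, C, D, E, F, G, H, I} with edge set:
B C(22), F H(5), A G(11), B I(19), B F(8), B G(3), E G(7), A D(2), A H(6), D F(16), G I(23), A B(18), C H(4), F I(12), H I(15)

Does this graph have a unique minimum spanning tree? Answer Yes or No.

Yes

Sort edges by weight, then run Kruskal:
A D (2): add — endpoints in different components.
B G (3): add — endpoints in different components.
C H (4): add — endpoints in different components.
F H (5): add — endpoints in different components.
A H (6): add — endpoints in different components.
E G (7): add — endpoints in different components.
B F (8): add — endpoints in different components.
A G (11): skip — A and G already connected.
F I (12): add — endpoints in different components.
Every non-tree edge has weight strictly greater than the heaviest edge on the tree path between its endpoints, so the MST is unique.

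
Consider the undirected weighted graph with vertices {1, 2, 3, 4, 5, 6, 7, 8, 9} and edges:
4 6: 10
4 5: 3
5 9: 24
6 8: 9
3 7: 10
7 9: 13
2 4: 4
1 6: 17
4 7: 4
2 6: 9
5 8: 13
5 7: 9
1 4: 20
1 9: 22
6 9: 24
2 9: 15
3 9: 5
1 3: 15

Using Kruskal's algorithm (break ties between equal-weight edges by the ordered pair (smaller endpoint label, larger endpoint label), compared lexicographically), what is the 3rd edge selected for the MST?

Kruskal: consider edges lightest-first.
4 5 (3): add — endpoints in different components.
2 4 (4): add — endpoints in different components.
4 7 (4): add — endpoints in different components.
3 9 (5): add — endpoints in different components.
2 6 (9): add — endpoints in different components.
5 7 (9): skip — 5 and 7 already connected.
6 8 (9): add — endpoints in different components.
3 7 (10): add — endpoints in different components.
4 6 (10): skip — 4 and 6 already connected.
5 8 (13): skip — 5 and 8 already connected.
7 9 (13): skip — 7 and 9 already connected.
1 3 (15): add — endpoints in different components.
The 3rd edge added is 4 7.

4-7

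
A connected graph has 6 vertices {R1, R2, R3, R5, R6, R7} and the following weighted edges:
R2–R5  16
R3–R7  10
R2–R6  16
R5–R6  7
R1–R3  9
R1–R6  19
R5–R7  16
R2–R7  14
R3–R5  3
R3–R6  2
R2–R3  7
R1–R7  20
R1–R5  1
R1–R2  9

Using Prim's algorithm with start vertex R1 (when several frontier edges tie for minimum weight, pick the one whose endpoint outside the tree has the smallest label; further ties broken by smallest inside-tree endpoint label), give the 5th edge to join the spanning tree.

Prim's algorithm from R1:
Step 1: frontier [R1–R5 1, R1–R2 9, R1–R3 9, R1–R6 19, R1–R7 20] → take R1–R5 (1); add R5.
Step 2: frontier [R1–R2 9, R1–R3 9, R1–R6 19, R1–R7 20, R3–R5 3, R5–R6 7, R2–R5 16, R5–R7 16] → take R3–R5 (3); add R3.
Step 3: frontier [R1–R2 9, R1–R6 19, R1–R7 20, R3–R6 2, R2–R3 7, R3–R7 10, R5–R6 7, R2–R5 16, R5–R7 16] → take R3–R6 (2); add R6.
Step 4: frontier [R1–R2 9, R1–R7 20, R2–R3 7, R3–R7 10, R2–R5 16, R5–R7 16, R2–R6 16] → take R2–R3 (7); add R2.
Step 5: frontier [R1–R7 20, R2–R7 14, R3–R7 10, R5–R7 16] → take R3–R7 (10); add R7.
The 5th edge added is R3–R7.

R3-R7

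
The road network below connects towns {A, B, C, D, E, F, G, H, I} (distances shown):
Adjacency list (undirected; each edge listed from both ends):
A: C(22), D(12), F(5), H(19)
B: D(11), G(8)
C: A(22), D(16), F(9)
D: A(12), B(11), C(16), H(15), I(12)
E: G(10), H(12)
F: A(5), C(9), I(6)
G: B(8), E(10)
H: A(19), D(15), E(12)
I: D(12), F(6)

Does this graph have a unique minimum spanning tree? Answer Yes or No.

No

Kruskal: consider edges lightest-first.
A–F (5): add — endpoints in different components.
F–I (6): add — endpoints in different components.
B–G (8): add — endpoints in different components.
C–F (9): add — endpoints in different components.
E–G (10): add — endpoints in different components.
B–D (11): add — endpoints in different components.
A–D (12): add — endpoints in different components.
D–I (12): skip — D and I already connected.
E–H (12): add — endpoints in different components.
Non-tree edge D–I has weight 12, equal to the heaviest edge on its tree cycle — swapping gives another MST of the same weight. Not unique.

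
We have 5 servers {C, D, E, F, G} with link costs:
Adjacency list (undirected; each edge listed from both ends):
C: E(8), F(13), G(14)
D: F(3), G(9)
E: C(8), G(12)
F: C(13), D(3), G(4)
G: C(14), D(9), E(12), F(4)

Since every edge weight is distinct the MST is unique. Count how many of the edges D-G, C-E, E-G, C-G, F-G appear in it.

3

Sort edges by weight, then run Kruskal:
D-F (3): add. Components now {C} {D,F} {E} {G}
F-G (4): add. Components now {C} {D,F,G} {E}
C-E (8): add. Components now {C,E} {D,F,G}
D-G (9): skip — D and G already connected.
E-G (12): add. Components now {C,D,E,F,G}
MST edge set: {D-F, F-G, C-E, E-G}.
Of the listed edges, {C-E, E-G, F-G} are in the MST → 3.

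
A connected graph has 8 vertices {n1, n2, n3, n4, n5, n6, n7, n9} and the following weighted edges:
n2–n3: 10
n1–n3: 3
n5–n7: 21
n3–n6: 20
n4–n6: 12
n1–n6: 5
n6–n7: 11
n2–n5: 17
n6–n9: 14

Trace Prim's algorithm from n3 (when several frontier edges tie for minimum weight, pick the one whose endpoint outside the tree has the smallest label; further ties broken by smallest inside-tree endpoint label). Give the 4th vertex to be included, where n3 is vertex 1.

n2

Grow the tree from n3 using Prim:
Step 1: frontier [n1–n3 3, n2–n3 10, n3–n6 20] → take n1–n3 (3); add n1.
Step 2: frontier [n1–n6 5, n2–n3 10, n3–n6 20] → take n1–n6 (5); add n6.
Step 3: frontier [n2–n3 10, n6–n7 11, n4–n6 12, n6–n9 14] → take n2–n3 (10); add n2.
Step 4: frontier [n2–n5 17, n6–n7 11, n4–n6 12, n6–n9 14] → take n6–n7 (11); add n7.
Step 5: frontier [n2–n5 17, n4–n6 12, n6–n9 14, n5–n7 21] → take n4–n6 (12); add n4.
Step 6: frontier [n2–n5 17, n6–n9 14, n5–n7 21] → take n6–n9 (14); add n9.
Step 7: frontier [n2–n5 17, n5–n7 21] → take n2–n5 (17); add n5.
Vertex order: n3, n1, n6, n2, n7, n4, n9, n5. The 4th vertex is n2.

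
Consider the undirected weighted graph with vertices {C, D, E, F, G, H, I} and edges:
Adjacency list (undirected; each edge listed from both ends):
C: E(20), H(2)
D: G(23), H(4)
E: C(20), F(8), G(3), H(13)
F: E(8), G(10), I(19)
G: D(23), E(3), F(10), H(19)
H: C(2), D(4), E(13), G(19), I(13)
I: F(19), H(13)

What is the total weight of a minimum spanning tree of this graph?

43

Kruskal's algorithm — process edges by increasing weight (ties by edge label):
C-H (2): add — endpoints in different components.
E-G (3): add — endpoints in different components.
D-H (4): add — endpoints in different components.
E-F (8): add — endpoints in different components.
F-G (10): skip — F and G already connected.
E-H (13): add — endpoints in different components.
H-I (13): add — endpoints in different components.
MST edges: C-H, E-G, D-H, E-F, E-H, H-I; total weight 2+3+4+8+13+13 = 43.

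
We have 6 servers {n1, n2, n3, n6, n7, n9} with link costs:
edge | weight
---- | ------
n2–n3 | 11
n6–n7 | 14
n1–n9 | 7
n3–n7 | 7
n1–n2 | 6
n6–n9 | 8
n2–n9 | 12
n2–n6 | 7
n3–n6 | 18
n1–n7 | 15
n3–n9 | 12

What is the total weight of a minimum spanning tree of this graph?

Prim, starting at n7.
Step 1: cheapest edge leaving the tree is n3–n7 (7); add n3.
Step 2: cheapest edge leaving the tree is n2–n3 (11); add n2.
Step 3: cheapest edge leaving the tree is n1–n2 (6); add n1.
Step 4: cheapest edge leaving the tree is n2–n6 (7); add n6.
Step 5: cheapest edge leaving the tree is n1–n9 (7); add n9.
MST edges: n3–n7, n2–n3, n1–n2, n2–n6, n1–n9; total weight 7+11+6+7+7 = 38.

38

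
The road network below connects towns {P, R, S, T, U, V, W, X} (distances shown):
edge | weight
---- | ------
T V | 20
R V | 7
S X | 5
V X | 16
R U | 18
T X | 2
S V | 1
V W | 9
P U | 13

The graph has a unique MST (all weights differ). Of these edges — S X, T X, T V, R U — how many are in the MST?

Sort edges by weight, then run Kruskal:
S V (1): add — endpoints in different components.
T X (2): add — endpoints in different components.
S X (5): add — endpoints in different components.
R V (7): add — endpoints in different components.
V W (9): add — endpoints in different components.
P U (13): add — endpoints in different components.
V X (16): skip — V and X already connected.
R U (18): add — endpoints in different components.
MST edge set: {S V, T X, S X, R V, V W, P U, R U}.
Of the listed edges, {S X, T X, R U} are in the MST → 3.

3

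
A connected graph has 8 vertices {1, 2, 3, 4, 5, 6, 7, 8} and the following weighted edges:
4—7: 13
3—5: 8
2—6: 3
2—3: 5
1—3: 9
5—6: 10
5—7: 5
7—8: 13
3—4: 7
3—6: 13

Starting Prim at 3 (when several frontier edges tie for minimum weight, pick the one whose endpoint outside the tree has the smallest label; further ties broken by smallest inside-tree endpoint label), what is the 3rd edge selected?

3-4

Grow the tree from 3 using Prim:
Step 1: frontier [2—3 5, 3—4 7, 3—5 8, 1—3 9, 3—6 13] → take 2—3 (5); add 2.
Step 2: frontier [2—6 3, 3—4 7, 3—5 8, 1—3 9, 3—6 13] → take 2—6 (3); add 6.
Step 3: frontier [3—4 7, 3—5 8, 1—3 9, 5—6 10] → take 3—4 (7); add 4.
Step 4: frontier [3—5 8, 1—3 9, 4—7 13, 5—6 10] → take 3—5 (8); add 5.
Step 5: frontier [1—3 9, 4—7 13, 5—7 5] → take 5—7 (5); add 7.
Step 6: frontier [1—3 9, 7—8 13] → take 1—3 (9); add 1.
Step 7: frontier [7—8 13] → take 7—8 (13); add 8.
The 3rd edge added is 3—4.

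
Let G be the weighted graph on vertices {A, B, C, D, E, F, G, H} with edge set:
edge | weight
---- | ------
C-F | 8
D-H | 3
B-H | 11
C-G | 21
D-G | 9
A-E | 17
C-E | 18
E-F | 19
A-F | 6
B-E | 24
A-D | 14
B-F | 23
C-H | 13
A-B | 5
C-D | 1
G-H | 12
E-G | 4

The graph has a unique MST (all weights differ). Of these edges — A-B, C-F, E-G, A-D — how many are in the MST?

Sort edges by weight, then run Kruskal:
C-D (1): add — endpoints in different components.
D-H (3): add — endpoints in different components.
E-G (4): add — endpoints in different components.
A-B (5): add — endpoints in different components.
A-F (6): add — endpoints in different components.
C-F (8): add — endpoints in different components.
D-G (9): add — endpoints in different components.
MST edge set: {C-D, D-H, E-G, A-B, A-F, C-F, D-G}.
Of the listed edges, {A-B, C-F, E-G} are in the MST → 3.

3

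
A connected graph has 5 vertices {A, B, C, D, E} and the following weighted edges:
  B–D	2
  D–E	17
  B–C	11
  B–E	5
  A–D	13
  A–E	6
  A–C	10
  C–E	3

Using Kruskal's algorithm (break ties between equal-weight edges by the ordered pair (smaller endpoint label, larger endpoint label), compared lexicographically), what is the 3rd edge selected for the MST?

B-E

Sort edges by weight, then run Kruskal:
B–D (2): add — endpoints in different components.
C–E (3): add — endpoints in different components.
B–E (5): add — endpoints in different components.
A–E (6): add — endpoints in different components.
The 3rd edge added is B–E.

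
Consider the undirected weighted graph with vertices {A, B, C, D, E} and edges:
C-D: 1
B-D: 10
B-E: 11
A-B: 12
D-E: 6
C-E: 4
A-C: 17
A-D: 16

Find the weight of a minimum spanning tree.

27

Prim's algorithm from D:
Step 1: cheapest edge leaving the tree is C-D (1); add C.
Step 2: cheapest edge leaving the tree is C-E (4); add E.
Step 3: cheapest edge leaving the tree is B-D (10); add B.
Step 4: cheapest edge leaving the tree is A-B (12); add A.
MST edges: C-D, C-E, B-D, A-B; total weight 1+4+10+12 = 27.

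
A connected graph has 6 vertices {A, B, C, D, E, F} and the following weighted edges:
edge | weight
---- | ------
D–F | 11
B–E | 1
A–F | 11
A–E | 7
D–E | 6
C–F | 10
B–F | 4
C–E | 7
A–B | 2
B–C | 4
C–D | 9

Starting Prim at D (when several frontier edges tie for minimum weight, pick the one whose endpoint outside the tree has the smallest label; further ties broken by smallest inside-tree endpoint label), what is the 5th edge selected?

B-F

Prim, starting at D.
Step 1: frontier [D–E 6, C–D 9, D–F 11] → take D–E (6); add E.
Step 2: frontier [C–D 9, D–F 11, B–E 1, A–E 7, C–E 7] → take B–E (1); add B.
Step 3: frontier [A–B 2, B–C 4, B–F 4, C–D 9, D–F 11, A–E 7, C–E 7] → take A–B (2); add A.
Step 4: frontier [A–F 11, B–C 4, B–F 4, C–D 9, D–F 11, C–E 7] → take B–C (4); add C.
Step 5: frontier [A–F 11, B–F 4, C–F 10, D–F 11] → take B–F (4); add F.
The 5th edge added is B–F.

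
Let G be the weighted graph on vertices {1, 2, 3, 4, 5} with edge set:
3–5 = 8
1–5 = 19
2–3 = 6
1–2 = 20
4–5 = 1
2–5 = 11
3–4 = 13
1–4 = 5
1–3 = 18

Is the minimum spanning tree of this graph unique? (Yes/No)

Kruskal: consider edges lightest-first.
4–5 (1): add — endpoints in different components.
1–4 (5): add — endpoints in different components.
2–3 (6): add — endpoints in different components.
3–5 (8): add — endpoints in different components.
Every non-tree edge has weight strictly greater than the heaviest edge on the tree path between its endpoints, so the MST is unique.

Yes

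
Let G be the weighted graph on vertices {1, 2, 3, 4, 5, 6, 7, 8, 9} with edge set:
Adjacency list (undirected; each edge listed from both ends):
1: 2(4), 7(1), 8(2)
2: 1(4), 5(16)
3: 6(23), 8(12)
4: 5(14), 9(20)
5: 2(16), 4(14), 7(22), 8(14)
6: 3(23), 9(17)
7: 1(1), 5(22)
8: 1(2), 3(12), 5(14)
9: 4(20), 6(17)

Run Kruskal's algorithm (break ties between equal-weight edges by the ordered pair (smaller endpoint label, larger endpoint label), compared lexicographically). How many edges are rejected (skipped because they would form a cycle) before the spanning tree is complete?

Kruskal's algorithm — process edges by increasing weight (ties by edge label):
1-7 (1): add — endpoints in different components.
1-8 (2): add — endpoints in different components.
1-2 (4): add — endpoints in different components.
3-8 (12): add — endpoints in different components.
4-5 (14): add — endpoints in different components.
5-8 (14): add — endpoints in different components.
2-5 (16): skip — 2 and 5 already connected.
6-9 (17): add — endpoints in different components.
4-9 (20): add — endpoints in different components.
Edges rejected before the tree was complete: 1.

1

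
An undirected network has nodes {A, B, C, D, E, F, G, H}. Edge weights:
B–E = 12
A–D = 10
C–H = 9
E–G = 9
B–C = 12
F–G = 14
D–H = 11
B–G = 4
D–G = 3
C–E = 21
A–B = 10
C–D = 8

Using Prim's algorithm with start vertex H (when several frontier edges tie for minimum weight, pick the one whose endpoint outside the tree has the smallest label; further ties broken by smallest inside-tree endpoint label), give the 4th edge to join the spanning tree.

B-G

Prim, starting at H.
Step 1: cheapest edge leaving the tree is C–H (9); add C.
Step 2: cheapest edge leaving the tree is C–D (8); add D.
Step 3: cheapest edge leaving the tree is D–G (3); add G.
Step 4: cheapest edge leaving the tree is B–G (4); add B.
Step 5: cheapest edge leaving the tree is E–G (9); add E.
Step 6: cheapest edge leaving the tree is A–B (10); add A.
Step 7: cheapest edge leaving the tree is F–G (14); add F.
The 4th edge added is B–G.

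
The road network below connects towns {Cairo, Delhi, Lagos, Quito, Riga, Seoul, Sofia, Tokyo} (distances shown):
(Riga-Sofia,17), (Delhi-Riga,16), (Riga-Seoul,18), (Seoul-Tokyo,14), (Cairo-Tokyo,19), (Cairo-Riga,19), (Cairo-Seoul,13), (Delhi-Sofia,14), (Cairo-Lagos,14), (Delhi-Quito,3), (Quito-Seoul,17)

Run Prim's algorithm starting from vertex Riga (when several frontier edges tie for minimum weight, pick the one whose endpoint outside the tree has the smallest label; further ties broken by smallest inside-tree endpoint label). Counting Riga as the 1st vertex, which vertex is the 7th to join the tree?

Lagos

Prim, starting at Riga.
Step 1: cheapest edge leaving the tree is Delhi-Riga (16); add Delhi.
Step 2: cheapest edge leaving the tree is Delhi-Quito (3); add Quito.
Step 3: cheapest edge leaving the tree is Delhi-Sofia (14); add Sofia.
Step 4: cheapest edge leaving the tree is Quito-Seoul (17); add Seoul.
Step 5: cheapest edge leaving the tree is Cairo-Seoul (13); add Cairo.
Step 6: cheapest edge leaving the tree is Cairo-Lagos (14); add Lagos.
Step 7: cheapest edge leaving the tree is Seoul-Tokyo (14); add Tokyo.
Vertex order: Riga, Delhi, Quito, Sofia, Seoul, Cairo, Lagos, Tokyo. The 7th vertex is Lagos.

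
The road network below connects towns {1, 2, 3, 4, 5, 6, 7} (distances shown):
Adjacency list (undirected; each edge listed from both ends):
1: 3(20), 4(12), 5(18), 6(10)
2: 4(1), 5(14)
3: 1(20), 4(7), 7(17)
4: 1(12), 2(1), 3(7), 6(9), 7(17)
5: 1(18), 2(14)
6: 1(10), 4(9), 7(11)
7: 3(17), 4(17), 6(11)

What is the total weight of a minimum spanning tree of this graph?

52

Prim, starting at 3.
Step 1: frontier [3 4 7, 3 7 17, 1 3 20] → take 3 4 (7); add 4.
Step 2: frontier [3 7 17, 1 3 20, 2 4 1, 4 6 9, 1 4 12, 4 7 17] → take 2 4 (1); add 2.
Step 3: frontier [2 5 14, 3 7 17, 1 3 20, 4 6 9, 1 4 12, 4 7 17] → take 4 6 (9); add 6.
Step 4: frontier [2 5 14, 3 7 17, 1 3 20, 1 4 12, 4 7 17, 1 6 10, 6 7 11] → take 1 6 (10); add 1.
Step 5: frontier [1 5 18, 2 5 14, 3 7 17, 4 7 17, 6 7 11] → take 6 7 (11); add 7.
Step 6: frontier [1 5 18, 2 5 14] → take 2 5 (14); add 5.
MST edges: 3 4, 2 4, 4 6, 1 6, 6 7, 2 5; total weight 7+1+9+10+11+14 = 52.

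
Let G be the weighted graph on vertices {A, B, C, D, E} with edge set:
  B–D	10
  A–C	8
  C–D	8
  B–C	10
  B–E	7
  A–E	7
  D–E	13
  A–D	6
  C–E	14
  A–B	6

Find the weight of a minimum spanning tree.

Kruskal's algorithm — process edges by increasing weight (ties by edge label):
A–B (6): add — endpoints in different components.
A–D (6): add — endpoints in different components.
A–E (7): add — endpoints in different components.
B–E (7): skip — B and E already connected.
A–C (8): add — endpoints in different components.
MST edges: A–B, A–D, A–E, A–C; total weight 6+6+7+8 = 27.

27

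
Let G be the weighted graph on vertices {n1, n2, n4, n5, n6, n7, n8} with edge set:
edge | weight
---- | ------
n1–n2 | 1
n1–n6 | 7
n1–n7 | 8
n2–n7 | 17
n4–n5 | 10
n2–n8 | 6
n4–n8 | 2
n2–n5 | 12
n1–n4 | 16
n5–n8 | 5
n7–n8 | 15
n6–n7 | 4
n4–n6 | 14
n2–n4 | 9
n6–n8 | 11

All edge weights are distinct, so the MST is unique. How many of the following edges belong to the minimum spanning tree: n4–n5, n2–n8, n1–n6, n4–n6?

Kruskal: consider edges lightest-first.
n1–n2 (1): add. Components now {n6} {n8} {n4} {n1,n2} {n7} {n5}
n4–n8 (2): add. Components now {n6} {n4,n8} {n1,n2} {n7} {n5}
n6–n7 (4): add. Components now {n6,n7} {n4,n8} {n1,n2} {n5}
n5–n8 (5): add. Components now {n6,n7} {n4,n5,n8} {n1,n2}
n2–n8 (6): add. Components now {n6,n7} {n1,n2,n4,n5,n8}
n1–n6 (7): add. Components now {n1,n2,n4,n5,n6,n7,n8}
MST edge set: {n1–n2, n4–n8, n6–n7, n5–n8, n2–n8, n1–n6}.
Of the listed edges, {n2–n8, n1–n6} are in the MST → 2.

2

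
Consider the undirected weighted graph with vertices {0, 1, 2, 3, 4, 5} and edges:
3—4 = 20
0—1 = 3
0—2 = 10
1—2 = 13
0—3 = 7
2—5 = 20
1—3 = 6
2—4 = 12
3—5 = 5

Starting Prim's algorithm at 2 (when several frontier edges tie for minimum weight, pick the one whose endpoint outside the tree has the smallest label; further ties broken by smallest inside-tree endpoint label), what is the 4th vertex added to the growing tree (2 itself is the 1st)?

3

Grow the tree from 2 using Prim:
Step 1: frontier [0—2 10, 2—4 12, 1—2 13, 2—5 20] → take 0—2 (10); add 0.
Step 2: frontier [0—1 3, 0—3 7, 2—4 12, 1—2 13, 2—5 20] → take 0—1 (3); add 1.
Step 3: frontier [0—3 7, 1—3 6, 2—4 12, 2—5 20] → take 1—3 (6); add 3.
Step 4: frontier [2—4 12, 2—5 20, 3—5 5, 3—4 20] → take 3—5 (5); add 5.
Step 5: frontier [2—4 12, 3—4 20] → take 2—4 (12); add 4.
Vertex order: 2, 0, 1, 3, 5, 4. The 4th vertex is 3.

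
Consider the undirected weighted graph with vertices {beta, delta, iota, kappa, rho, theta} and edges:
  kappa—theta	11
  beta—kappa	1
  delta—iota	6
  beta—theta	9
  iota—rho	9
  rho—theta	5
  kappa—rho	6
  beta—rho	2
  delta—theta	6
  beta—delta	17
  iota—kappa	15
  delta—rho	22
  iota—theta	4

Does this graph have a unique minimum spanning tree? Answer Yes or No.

No

Kruskal: consider edges lightest-first.
beta—kappa (1): add — endpoints in different components.
beta—rho (2): add — endpoints in different components.
iota—theta (4): add — endpoints in different components.
rho—theta (5): add — endpoints in different components.
delta—iota (6): add — endpoints in different components.
Non-tree edge delta—theta has weight 6, equal to the heaviest edge on its tree cycle — swapping gives another MST of the same weight. Not unique.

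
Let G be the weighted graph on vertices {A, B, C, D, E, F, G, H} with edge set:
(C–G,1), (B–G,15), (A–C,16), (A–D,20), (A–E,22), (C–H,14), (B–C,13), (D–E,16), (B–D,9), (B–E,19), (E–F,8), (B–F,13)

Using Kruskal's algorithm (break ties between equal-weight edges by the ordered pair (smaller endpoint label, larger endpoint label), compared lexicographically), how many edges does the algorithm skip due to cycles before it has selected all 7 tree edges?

1

Sort edges by weight, then run Kruskal:
C–G (1): add — endpoints in different components.
E–F (8): add — endpoints in different components.
B–D (9): add — endpoints in different components.
B–C (13): add — endpoints in different components.
B–F (13): add — endpoints in different components.
C–H (14): add — endpoints in different components.
B–G (15): skip — B and G already connected.
A–C (16): add — endpoints in different components.
Edges rejected before the tree was complete: 1.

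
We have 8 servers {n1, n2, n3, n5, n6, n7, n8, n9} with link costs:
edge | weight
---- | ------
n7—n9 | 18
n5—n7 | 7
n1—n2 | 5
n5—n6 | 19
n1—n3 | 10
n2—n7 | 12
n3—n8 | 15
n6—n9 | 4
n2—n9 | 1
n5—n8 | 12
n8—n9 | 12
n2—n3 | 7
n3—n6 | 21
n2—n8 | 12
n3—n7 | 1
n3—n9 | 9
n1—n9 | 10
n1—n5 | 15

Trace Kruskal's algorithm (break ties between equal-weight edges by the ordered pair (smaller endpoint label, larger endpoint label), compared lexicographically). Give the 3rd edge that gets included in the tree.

n6-n9

Kruskal: consider edges lightest-first.
n2—n9 (1): add — endpoints in different components.
n3—n7 (1): add — endpoints in different components.
n6—n9 (4): add — endpoints in different components.
n1—n2 (5): add — endpoints in different components.
n2—n3 (7): add — endpoints in different components.
n5—n7 (7): add — endpoints in different components.
n3—n9 (9): skip — n9 and n3 already connected.
n1—n3 (10): skip — n1 and n3 already connected.
n1—n9 (10): skip — n9 and n1 already connected.
n2—n7 (12): skip — n7 and n2 already connected.
n2—n8 (12): add — endpoints in different components.
The 3rd edge added is n6—n9.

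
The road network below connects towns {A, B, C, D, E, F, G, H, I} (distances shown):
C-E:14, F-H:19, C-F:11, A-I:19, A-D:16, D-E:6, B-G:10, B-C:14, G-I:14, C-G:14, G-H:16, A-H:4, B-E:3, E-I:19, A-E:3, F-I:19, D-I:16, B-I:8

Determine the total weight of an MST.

Kruskal: consider edges lightest-first.
A-E (3): add — endpoints in different components.
B-E (3): add — endpoints in different components.
A-H (4): add — endpoints in different components.
D-E (6): add — endpoints in different components.
B-I (8): add — endpoints in different components.
B-G (10): add — endpoints in different components.
C-F (11): add — endpoints in different components.
B-C (14): add — endpoints in different components.
MST edges: A-E, B-E, A-H, D-E, B-I, B-G, C-F, B-C; total weight 3+3+4+6+8+10+11+14 = 59.

59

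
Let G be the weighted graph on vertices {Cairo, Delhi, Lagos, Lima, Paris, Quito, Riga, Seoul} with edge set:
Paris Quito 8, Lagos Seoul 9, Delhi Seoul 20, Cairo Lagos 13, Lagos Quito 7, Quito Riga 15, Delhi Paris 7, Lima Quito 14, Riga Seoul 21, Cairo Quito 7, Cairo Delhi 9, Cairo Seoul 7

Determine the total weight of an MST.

Prim's algorithm from Riga:
Step 1: frontier [Quito Riga 15, Riga Seoul 21] → take Quito Riga (15); add Quito.
Step 2: frontier [Cairo Quito 7, Lagos Quito 7, Paris Quito 8, Lima Quito 14, Riga Seoul 21] → take Cairo Quito (7); add Cairo.
Step 3: frontier [Cairo Seoul 7, Cairo Delhi 9, Cairo Lagos 13, Lagos Quito 7, Paris Quito 8, Lima Quito 14, Riga Seoul 21] → take Lagos Quito (7); add Lagos.
Step 4: frontier [Cairo Seoul 7, Cairo Delhi 9, Lagos Seoul 9, Paris Quito 8, Lima Quito 14, Riga Seoul 21] → take Cairo Seoul (7); add Seoul.
Step 5: frontier [Cairo Delhi 9, Paris Quito 8, Lima Quito 14, Delhi Seoul 20] → take Paris Quito (8); add Paris.
Step 6: frontier [Cairo Delhi 9, Delhi Paris 7, Lima Quito 14, Delhi Seoul 20] → take Delhi Paris (7); add Delhi.
Step 7: frontier [Lima Quito 14] → take Lima Quito (14); add Lima.
MST edges: Quito Riga, Cairo Quito, Lagos Quito, Cairo Seoul, Paris Quito, Delhi Paris, Lima Quito; total weight 15+7+7+7+8+7+14 = 65.

65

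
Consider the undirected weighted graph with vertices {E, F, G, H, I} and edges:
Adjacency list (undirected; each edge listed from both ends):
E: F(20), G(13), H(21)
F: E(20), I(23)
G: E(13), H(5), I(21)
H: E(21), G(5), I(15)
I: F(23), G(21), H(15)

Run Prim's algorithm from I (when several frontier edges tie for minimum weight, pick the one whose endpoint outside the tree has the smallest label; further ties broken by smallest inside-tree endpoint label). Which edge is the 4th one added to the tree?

E-F

Prim, starting at I.
Step 1: cheapest edge leaving the tree is H-I (15); add H.
Step 2: cheapest edge leaving the tree is G-H (5); add G.
Step 3: cheapest edge leaving the tree is E-G (13); add E.
Step 4: cheapest edge leaving the tree is E-F (20); add F.
The 4th edge added is E-F.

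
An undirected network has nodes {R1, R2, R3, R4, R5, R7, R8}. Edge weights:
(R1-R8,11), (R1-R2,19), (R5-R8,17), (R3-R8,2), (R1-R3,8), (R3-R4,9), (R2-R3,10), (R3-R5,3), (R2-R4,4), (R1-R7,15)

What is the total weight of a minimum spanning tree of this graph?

Sort edges by weight, then run Kruskal:
R3-R8 (2): add. Components now {R1} {R2} {R4} {R7} {R5} {R3,R8}
R3-R5 (3): add. Components now {R1} {R2} {R4} {R7} {R3,R5,R8}
R2-R4 (4): add. Components now {R1} {R2,R4} {R7} {R3,R5,R8}
R1-R3 (8): add. Components now {R1,R3,R5,R8} {R2,R4} {R7}
R3-R4 (9): add. Components now {R1,R2,R3,R4,R5,R8} {R7}
R2-R3 (10): skip — R2 and R3 already connected.
R1-R8 (11): skip — R1 and R8 already connected.
R1-R7 (15): add. Components now {R1,R2,R3,R4,R5,R7,R8}
MST edges: R3-R8, R3-R5, R2-R4, R1-R3, R3-R4, R1-R7; total weight 2+3+4+8+9+15 = 41.

41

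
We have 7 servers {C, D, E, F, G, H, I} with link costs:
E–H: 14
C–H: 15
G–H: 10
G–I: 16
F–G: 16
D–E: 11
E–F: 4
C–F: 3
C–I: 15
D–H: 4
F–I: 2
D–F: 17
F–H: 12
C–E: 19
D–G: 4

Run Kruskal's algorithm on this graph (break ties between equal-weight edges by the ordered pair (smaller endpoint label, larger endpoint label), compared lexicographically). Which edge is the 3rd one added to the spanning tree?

Kruskal's algorithm — process edges by increasing weight (ties by edge label):
F–I (2): add. Components now {C} {D} {E} {F,I} {G} {H}
C–F (3): add. Components now {C,F,I} {D} {E} {G} {H}
D–G (4): add. Components now {C,F,I} {D,G} {E} {H}
D–H (4): add. Components now {C,F,I} {D,G,H} {E}
E–F (4): add. Components now {C,E,F,I} {D,G,H}
G–H (10): skip — G and H already connected.
D–E (11): add. Components now {C,D,E,F,G,H,I}
The 3rd edge added is D–G.

D-G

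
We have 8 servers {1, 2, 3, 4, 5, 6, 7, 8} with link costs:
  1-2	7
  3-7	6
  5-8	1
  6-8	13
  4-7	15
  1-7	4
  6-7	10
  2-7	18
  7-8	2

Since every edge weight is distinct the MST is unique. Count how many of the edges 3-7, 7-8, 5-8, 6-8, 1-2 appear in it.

4

Sort edges by weight, then run Kruskal:
5-8 (1): add — endpoints in different components.
7-8 (2): add — endpoints in different components.
1-7 (4): add — endpoints in different components.
3-7 (6): add — endpoints in different components.
1-2 (7): add — endpoints in different components.
6-7 (10): add — endpoints in different components.
6-8 (13): skip — 6 and 8 already connected.
4-7 (15): add — endpoints in different components.
MST edge set: {5-8, 7-8, 1-7, 3-7, 1-2, 6-7, 4-7}.
Of the listed edges, {3-7, 7-8, 5-8, 1-2} are in the MST → 4.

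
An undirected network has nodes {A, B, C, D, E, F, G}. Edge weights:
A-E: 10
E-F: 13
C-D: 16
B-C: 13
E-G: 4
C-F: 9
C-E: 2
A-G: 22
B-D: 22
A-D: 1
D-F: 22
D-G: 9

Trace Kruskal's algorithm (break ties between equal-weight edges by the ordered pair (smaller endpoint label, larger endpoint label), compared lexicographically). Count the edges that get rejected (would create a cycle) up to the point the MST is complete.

1

Kruskal's algorithm — process edges by increasing weight (ties by edge label):
A-D (1): add — endpoints in different components.
C-E (2): add — endpoints in different components.
E-G (4): add — endpoints in different components.
C-F (9): add — endpoints in different components.
D-G (9): add — endpoints in different components.
A-E (10): skip — A and E already connected.
B-C (13): add — endpoints in different components.
Edges rejected before the tree was complete: 1.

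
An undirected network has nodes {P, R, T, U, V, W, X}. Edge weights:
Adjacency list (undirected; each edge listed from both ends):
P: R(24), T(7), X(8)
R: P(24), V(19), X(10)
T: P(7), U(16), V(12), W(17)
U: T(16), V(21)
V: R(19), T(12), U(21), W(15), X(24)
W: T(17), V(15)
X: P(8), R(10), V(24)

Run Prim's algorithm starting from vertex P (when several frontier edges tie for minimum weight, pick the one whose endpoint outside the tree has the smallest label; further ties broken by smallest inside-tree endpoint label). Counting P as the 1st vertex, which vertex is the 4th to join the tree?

Grow the tree from P using Prim:
Step 1: frontier [P—T 7, P—X 8, P—R 24] → take P—T (7); add T.
Step 2: frontier [P—X 8, P—R 24, T—V 12, T—U 16, T—W 17] → take P—X (8); add X.
Step 3: frontier [P—R 24, T—V 12, T—U 16, T—W 17, R—X 10, V—X 24] → take R—X (10); add R.
Step 4: frontier [R—V 19, T—V 12, T—U 16, T—W 17, V—X 24] → take T—V (12); add V.
Step 5: frontier [T—U 16, T—W 17, V—W 15, U—V 21] → take V—W (15); add W.
Step 6: frontier [T—U 16, U—V 21] → take T—U (16); add U.
Vertex order: P, T, X, R, V, W, U. The 4th vertex is R.

R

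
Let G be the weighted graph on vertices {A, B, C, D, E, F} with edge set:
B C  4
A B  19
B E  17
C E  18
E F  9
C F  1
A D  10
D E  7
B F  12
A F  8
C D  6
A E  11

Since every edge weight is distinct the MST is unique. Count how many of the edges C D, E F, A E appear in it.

Sort edges by weight, then run Kruskal:
C F (1): add. Components now {A} {B} {C,F} {D} {E}
B C (4): add. Components now {A} {B,C,F} {D} {E}
C D (6): add. Components now {A} {B,C,D,F} {E}
D E (7): add. Components now {A} {B,C,D,E,F}
A F (8): add. Components now {A,B,C,D,E,F}
MST edge set: {C F, B C, C D, D E, A F}.
Of the listed edges, {C D} are in the MST → 1.

1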